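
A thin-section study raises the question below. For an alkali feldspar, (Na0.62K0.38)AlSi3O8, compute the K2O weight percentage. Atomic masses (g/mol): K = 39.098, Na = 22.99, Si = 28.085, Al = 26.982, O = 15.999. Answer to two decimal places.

Molar mass of (Na0.62K0.38)AlSi3O8 = 0.62*22.99 + 0.38*39.098 + 1*26.982 + 3*28.085 + 8*15.999 = 268.340 g/mol.
Each formula unit contains 0.38 K, equivalent to 0.38/2 = 0.1900 mol K2O.
M(K2O) = 2×39.098 + 1×15.999 = 94.195 g/mol.
Mass of K2O per formula unit = 0.1900 × 94.195 = 17.897 g.
K2O wt% = 17.897 / 268.340 × 100 = 6.67%.

6.67 wt%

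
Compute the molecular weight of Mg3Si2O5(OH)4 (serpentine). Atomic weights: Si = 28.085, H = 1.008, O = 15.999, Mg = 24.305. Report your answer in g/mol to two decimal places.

The formula mass is the sum 3(24.305) + 2(28.085) + 9(15.999) + 4(1.008).

277.11 g/mol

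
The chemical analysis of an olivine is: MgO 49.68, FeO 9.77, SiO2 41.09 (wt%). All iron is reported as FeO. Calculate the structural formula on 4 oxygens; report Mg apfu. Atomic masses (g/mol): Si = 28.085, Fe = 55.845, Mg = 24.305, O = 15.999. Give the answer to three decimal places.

1.802 Mg apfu

49.68 wt% MgO ÷ 40.304 g/mol = 1.23263 mol, giving 1.23263 Mg and 1.23263 O.
9.77 wt% FeO ÷ 71.844 g/mol = 0.13599 mol, giving 0.13599 Fe and 0.13599 O.
41.09 wt% SiO2 ÷ 60.083 g/mol = 0.68389 mol, giving 0.68389 Si and 1.36778 O.
Oxygen sums to 2.73640; scaling by 4/2.73640 = 1.46177 puts the formula on 4 O.
Mg: 1.23263 × 1.46177 = 1.802 atoms per formula unit.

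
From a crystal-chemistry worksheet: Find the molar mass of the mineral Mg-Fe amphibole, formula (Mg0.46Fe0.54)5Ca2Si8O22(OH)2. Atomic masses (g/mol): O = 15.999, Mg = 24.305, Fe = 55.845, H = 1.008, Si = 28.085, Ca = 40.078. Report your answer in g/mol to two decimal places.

897.51 g/mol

Mg: 2.30 × 24.305 = 55.9015
Fe: 2.70 × 55.845 = 150.7815
Ca: 2 × 40.078 = 80.1560
Si: 8 × 28.085 = 224.6800
O: 24 × 15.999 = 383.9760
H: 2 × 1.008 = 2.0160
Summing the contributions gives the formula mass.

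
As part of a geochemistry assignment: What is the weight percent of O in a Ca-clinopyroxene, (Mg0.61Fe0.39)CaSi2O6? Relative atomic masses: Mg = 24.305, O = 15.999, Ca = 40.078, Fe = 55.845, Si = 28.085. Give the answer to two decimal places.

Formula mass = 0.61×24.305 + 0.39×55.845 + 1×40.078 + 2×28.085 + 6×15.999 = 228.848 g/mol, of which 95.994 g is O.
So O makes up 95.994/228.848 = 0.4195 of the mass, i.e. 41.95%.

41.95 weight percent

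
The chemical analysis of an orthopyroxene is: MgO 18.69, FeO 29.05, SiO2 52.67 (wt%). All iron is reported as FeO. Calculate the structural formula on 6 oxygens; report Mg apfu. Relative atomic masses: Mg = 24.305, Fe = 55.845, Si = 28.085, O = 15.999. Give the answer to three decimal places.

1.061 Mg apfu

MgO: 18.69/40.304 = 0.46373 mol → 0.46373 mol Mg, 0.46373 mol O.
FeO: 29.05/71.844 = 0.40435 mol → 0.40435 mol Fe, 0.40435 mol O.
SiO2: 52.67/60.083 = 0.87662 mol → 0.87662 mol Si, 1.75324 mol O.
Total oxygen = 2.62132 mol. Normalization factor = 6/2.62132 = 2.28892.
Mg per 6 O = 0.46373 × 2.28892 = 1.061.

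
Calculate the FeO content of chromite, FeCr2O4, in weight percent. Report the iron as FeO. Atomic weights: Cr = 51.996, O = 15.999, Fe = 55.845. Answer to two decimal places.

32.10 wt%

M(FeCr2O4) = 223.833 g/mol; M(FeO) = 71.844 g/mol.
Moles FeO per formula unit = 1 Fe ÷ 1 = 1.0000.
FeO fraction = (1.0000 × 71.844) / 223.833 = 71.844/223.833 = 0.3210.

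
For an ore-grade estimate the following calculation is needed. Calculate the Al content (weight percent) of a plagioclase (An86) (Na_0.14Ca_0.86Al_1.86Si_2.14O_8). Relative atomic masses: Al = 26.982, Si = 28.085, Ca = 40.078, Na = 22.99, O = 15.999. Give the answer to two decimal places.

M(Na_0.14Ca_0.86Al_1.86Si_2.14O_8) = 275.966 g/mol.
Al contributes 1.86 × 26.982 = 50.187 g per mole.
50.187/275.966 = 0.1819 → 18.19%.

18.19 weight percent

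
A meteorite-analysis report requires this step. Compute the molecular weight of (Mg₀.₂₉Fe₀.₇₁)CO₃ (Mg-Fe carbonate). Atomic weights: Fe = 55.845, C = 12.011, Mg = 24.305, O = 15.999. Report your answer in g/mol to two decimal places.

106.71 g/mol

The formula mass is the sum 0.29*24.305 + 0.71*55.845 + 1*12.011 + 3*15.999.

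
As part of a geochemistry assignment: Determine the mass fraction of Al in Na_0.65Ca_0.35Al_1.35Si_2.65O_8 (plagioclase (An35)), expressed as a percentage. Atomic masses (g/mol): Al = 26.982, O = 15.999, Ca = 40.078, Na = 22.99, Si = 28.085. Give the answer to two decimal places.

13.60 weight percent

Formula mass = 0.65·22.99 + 0.35·40.078 + 1.35·26.982 + 2.65·28.085 + 8·15.999 = 267.814 g/mol, of which 36.426 g is Al.
So Al makes up 36.426/267.814 = 0.1360 of the mass, i.e. 13.60%.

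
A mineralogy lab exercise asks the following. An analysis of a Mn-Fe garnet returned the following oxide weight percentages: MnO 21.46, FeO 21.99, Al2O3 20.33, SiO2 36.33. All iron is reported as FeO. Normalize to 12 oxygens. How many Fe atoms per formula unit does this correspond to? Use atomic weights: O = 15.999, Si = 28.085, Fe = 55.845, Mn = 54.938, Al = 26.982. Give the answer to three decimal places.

1.520 Fe apfu

MnO (M=70.937): mol = 0.30252; Mn = 0.30252, O = 0.30252.
FeO (M=71.844): mol = 0.30608; Fe = 0.30608, O = 0.30608.
Al2O3 (M=101.961): mol = 0.19939; Al = 0.39878, O = 0.59817.
SiO2 (M=60.083): mol = 0.60466; Si = 0.60466, O = 1.20932.
ΣO = 2.41609; factor = 12/ΣO = 4.96670.
Fe apfu = 0.30608 × 4.96670 = 1.520.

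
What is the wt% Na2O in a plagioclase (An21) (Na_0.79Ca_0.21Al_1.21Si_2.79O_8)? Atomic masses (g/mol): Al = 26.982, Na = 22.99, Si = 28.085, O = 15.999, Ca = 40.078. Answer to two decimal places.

9.22 wt%

M(Na_0.79Ca_0.21Al_1.21Si_2.79O_8) = 265.576 g/mol; M(Na2O) = 61.979 g/mol.
Moles Na2O per formula unit = 0.79 Na ÷ 2 = 0.3950.
Na2O fraction = (0.3950 × 61.979) / 265.576 = 24.482/265.576 = 0.0922.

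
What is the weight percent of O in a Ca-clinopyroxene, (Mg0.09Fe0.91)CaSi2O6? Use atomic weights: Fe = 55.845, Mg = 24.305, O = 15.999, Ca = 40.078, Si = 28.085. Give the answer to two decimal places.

39.14 weight percent

Formula mass = 0.09*24.305 + 0.91*55.845 + 1*40.078 + 2*28.085 + 6*15.999 = 245.248 g/mol, of which 95.994 g is O.
So O makes up 95.994/245.248 = 0.3914 of the mass, i.e. 39.14%.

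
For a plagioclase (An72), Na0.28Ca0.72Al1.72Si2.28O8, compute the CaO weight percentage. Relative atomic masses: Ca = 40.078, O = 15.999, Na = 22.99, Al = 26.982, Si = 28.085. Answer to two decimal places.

14.75 wt%

Molar mass of Na0.28Ca0.72Al1.72Si2.28O8 = 0.28×22.99 + 0.72×40.078 + 1.72×26.982 + 2.28×28.085 + 8×15.999 = 273.728 g/mol.
Each formula unit contains 0.72 Ca, equivalent to 0.72/1 = 0.7200 mol CaO.
M(CaO) = 1×40.078 + 1×15.999 = 56.077 g/mol.
Mass of CaO per formula unit = 0.7200 × 56.077 = 40.375 g.
CaO wt% = 40.375 / 273.728 × 100 = 14.75%.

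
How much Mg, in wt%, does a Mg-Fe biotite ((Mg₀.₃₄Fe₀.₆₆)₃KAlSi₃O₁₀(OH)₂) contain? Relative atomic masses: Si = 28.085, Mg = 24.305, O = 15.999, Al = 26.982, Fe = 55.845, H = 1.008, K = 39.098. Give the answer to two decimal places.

5.17 wt%

Molar mass of (Mg₀.₃₄Fe₀.₆₆)₃KAlSi₃O₁₀(OH)₂: 1.02*24.305 + 1.98*55.845 + 1*39.098 + 1*26.982 + 3*28.085 + 12*15.999 + 2*1.008 = 479.703 g/mol.
Mass of Mg per formula unit: 1.02 × 24.305 = 24.791 g.
Weight fraction Mg = 24.791 / 479.703 = 0.0517.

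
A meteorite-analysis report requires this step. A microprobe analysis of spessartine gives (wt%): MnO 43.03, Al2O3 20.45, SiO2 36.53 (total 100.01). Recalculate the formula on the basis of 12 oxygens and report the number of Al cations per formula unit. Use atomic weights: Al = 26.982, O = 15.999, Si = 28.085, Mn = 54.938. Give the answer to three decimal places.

MnO: 43.03/70.937 = 0.60659 mol → 0.60659 mol Mn, 0.60659 mol O.
Al2O3: 20.45/101.961 = 0.20057 mol → 0.40114 mol Al, 0.60171 mol O.
SiO2: 36.53/60.083 = 0.60799 mol → 0.60799 mol Si, 1.21598 mol O.
Total oxygen = 2.42428 mol. Normalization factor = 12/2.42428 = 4.94992.
Al per 12 O = 0.40114 × 4.94992 = 1.986.

1.986 Al apfu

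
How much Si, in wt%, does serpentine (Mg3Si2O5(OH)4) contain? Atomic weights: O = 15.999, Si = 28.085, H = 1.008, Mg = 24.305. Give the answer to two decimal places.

Molar mass of Mg3Si2O5(OH)4: 3*24.305 + 2*28.085 + 9*15.999 + 4*1.008 = 277.108 g/mol.
Mass of Si per formula unit: 2 × 28.085 = 56.170 g.
Weight fraction Si = 56.170 / 277.108 = 0.2027.

20.27 wt%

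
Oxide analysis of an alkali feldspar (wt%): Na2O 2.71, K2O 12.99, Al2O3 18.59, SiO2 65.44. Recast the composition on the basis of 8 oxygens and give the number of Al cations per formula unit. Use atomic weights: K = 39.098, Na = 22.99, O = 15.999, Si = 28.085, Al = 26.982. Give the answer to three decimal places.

1.004 Al apfu

Na2O: 2.71/61.979 = 0.04372 mol → 0.08744 mol Na, 0.04372 mol O.
K2O: 12.99/94.195 = 0.13791 mol → 0.27582 mol K, 0.13791 mol O.
Al2O3: 18.59/101.961 = 0.18232 mol → 0.36464 mol Al, 0.54696 mol O.
SiO2: 65.44/60.083 = 1.08916 mol → 1.08916 mol Si, 2.17832 mol O.
Total oxygen = 2.90691 mol. Normalization factor = 8/2.90691 = 2.75206.
Al per 8 O = 0.36464 × 2.75206 = 1.004.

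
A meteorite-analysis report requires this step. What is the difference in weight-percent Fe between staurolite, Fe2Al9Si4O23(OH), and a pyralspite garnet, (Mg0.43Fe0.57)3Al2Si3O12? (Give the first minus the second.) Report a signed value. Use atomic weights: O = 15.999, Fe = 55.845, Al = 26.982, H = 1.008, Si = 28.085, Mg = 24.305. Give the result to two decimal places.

-7.78 percentage points

First mineral: 111.690 g Fe in 851.852 g formula = 13.11 wt% Fe.
Second mineral: 95.495 g Fe in 457.055 g formula = 20.89 wt% Fe.
13.11% − 20.89% gives a difference of -7.78 percentage points.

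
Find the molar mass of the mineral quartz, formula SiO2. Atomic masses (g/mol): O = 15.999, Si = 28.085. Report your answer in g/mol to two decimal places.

Si: 1 × 28.085 = 28.0850
O: 2 × 15.999 = 31.9980
Summing the contributions gives the formula mass.

60.08 g/mol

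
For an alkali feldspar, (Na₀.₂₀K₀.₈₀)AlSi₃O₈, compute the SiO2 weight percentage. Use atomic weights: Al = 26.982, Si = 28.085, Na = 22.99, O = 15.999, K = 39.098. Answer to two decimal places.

Formula mass = 275.105 g/mol.
3 Si → 3.0000 mol SiO2 per formula unit; M(SiO2) = 60.083, so SiO2 mass = 180.249 g.
180.249/275.105 × 100 = 65.52 wt%.

65.52 wt%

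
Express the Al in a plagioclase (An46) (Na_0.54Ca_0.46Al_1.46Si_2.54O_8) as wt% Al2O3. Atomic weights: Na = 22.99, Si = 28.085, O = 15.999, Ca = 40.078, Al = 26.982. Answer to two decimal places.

27.61 wt%

Formula mass = 269.572 g/mol.
1.46 Al → 0.7300 mol Al2O3 per formula unit; M(Al2O3) = 101.961, so Al2O3 mass = 74.432 g.
74.432/269.572 × 100 = 27.61 wt%.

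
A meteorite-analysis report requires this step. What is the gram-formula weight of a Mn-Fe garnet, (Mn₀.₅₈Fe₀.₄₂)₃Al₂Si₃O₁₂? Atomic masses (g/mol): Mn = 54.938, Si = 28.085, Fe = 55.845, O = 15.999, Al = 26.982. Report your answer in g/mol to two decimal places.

Mn: 1.74 × 54.938 = 95.5921
Fe: 1.26 × 55.845 = 70.3647
Al: 2 × 26.982 = 53.9640
Si: 3 × 28.085 = 84.2550
O: 12 × 15.999 = 191.9880
Summing the contributions gives the formula mass.

496.16 g/mol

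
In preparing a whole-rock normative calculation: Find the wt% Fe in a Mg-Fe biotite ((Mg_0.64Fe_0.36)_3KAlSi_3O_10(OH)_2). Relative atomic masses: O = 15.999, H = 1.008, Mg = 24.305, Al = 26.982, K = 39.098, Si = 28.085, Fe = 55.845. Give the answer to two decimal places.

Formula mass = 1.92·24.305 + 1.08·55.845 + 1·39.098 + 1·26.982 + 3·28.085 + 12·15.999 + 2·1.008 = 451.317 g/mol, of which 60.313 g is Fe.
So Fe makes up 60.313/451.317 = 0.1336 of the mass, i.e. 13.36%.

13.36 weight percent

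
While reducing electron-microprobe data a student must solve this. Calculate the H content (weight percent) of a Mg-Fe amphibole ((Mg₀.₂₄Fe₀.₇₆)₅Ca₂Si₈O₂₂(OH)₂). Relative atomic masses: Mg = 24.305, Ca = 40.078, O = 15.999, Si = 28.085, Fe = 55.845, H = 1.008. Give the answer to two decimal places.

0.22 weight percent

M((Mg₀.₂₄Fe₀.₇₆)₅Ca₂Si₈O₂₂(OH)₂) = 932.205 g/mol.
H contributes 2 × 1.008 = 2.016 g per mole.
2.016/932.205 = 0.0022 → 0.22%.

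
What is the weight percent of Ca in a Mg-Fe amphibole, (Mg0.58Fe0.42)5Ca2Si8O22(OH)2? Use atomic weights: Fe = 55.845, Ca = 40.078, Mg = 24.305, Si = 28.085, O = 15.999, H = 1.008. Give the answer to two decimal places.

9.12 weight percent

M((Mg0.58Fe0.42)5Ca2Si8O22(OH)2) = 878.587 g/mol.
Ca contributes 2 × 40.078 = 80.156 g per mole.
80.156/878.587 = 0.0912 → 9.12%.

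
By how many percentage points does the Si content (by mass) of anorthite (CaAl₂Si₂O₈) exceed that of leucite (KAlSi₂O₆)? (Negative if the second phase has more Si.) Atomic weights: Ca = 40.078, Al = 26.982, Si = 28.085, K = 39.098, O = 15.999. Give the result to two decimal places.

-5.55 percentage points

M(CaAl₂Si₂O₈) = 278.204 g/mol, so wt% Si = 56.170/278.204 × 100 = 20.19%.
M(KAlSi₂O₆) = 218.244 g/mol, so wt% Si = 56.170/218.244 × 100 = 25.74%.
20.19 − 25.74 = -5.55 pp.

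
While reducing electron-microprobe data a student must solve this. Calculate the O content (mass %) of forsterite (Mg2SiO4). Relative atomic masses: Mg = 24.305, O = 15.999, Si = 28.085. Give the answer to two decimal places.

45.49 mass %

M(Mg2SiO4) = 140.691 g/mol.
O contributes 4 × 15.999 = 63.996 g per mole.
63.996/140.691 = 0.4549 → 45.49%.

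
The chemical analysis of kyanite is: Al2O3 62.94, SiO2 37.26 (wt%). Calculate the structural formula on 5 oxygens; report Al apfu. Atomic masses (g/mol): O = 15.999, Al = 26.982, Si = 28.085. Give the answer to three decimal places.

1.996 Al apfu

Al2O3: 62.94/101.961 = 0.61729 mol → 1.23458 mol Al, 1.85187 mol O.
SiO2: 37.26/60.083 = 0.62014 mol → 0.62014 mol Si, 1.24028 mol O.
Total oxygen = 3.09215 mol. Normalization factor = 5/3.09215 = 1.61700.
Al per 5 O = 1.23458 × 1.61700 = 1.996.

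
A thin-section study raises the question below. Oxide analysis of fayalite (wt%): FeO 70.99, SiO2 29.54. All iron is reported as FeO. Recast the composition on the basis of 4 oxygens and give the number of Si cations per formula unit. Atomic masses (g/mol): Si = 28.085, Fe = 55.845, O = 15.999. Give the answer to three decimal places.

70.99 wt% FeO ÷ 71.844 g/mol = 0.98811 mol, giving 0.98811 Fe and 0.98811 O.
29.54 wt% SiO2 ÷ 60.083 g/mol = 0.49165 mol, giving 0.49165 Si and 0.98330 O.
Oxygen sums to 1.97141; scaling by 4/1.97141 = 2.02900 puts the formula on 4 O.
Si: 0.49165 × 2.02900 = 0.998 atoms per formula unit.

0.998 Si apfu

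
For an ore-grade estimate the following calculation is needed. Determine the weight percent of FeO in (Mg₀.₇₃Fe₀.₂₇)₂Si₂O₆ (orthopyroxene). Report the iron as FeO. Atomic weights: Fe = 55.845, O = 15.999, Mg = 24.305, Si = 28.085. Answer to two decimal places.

Molar mass of (Mg₀.₇₃Fe₀.₂₇)₂Si₂O₆ = 1.46×24.305 + 0.54×55.845 + 2×28.085 + 6×15.999 = 217.806 g/mol.
Each formula unit contains 0.54 Fe, equivalent to 0.54/1 = 0.5400 mol FeO.
M(FeO) = 1×55.845 + 1×15.999 = 71.844 g/mol.
Mass of FeO per formula unit = 0.5400 × 71.844 = 38.796 g.
FeO wt% = 38.796 / 217.806 × 100 = 17.81%.

17.81 wt%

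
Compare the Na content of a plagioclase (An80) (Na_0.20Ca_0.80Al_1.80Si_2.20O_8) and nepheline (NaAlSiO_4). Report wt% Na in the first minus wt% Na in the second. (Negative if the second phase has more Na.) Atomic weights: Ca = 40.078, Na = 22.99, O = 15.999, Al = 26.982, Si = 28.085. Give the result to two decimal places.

Na in Na_0.20Ca_0.80Al_1.80Si_2.20O_8: molar mass 275.007 g/mol; 0.20×22.99 = 4.598 g → 1.67 wt%.
Na in NaAlSiO_4: molar mass 142.053 g/mol; 1×22.99 = 22.990 g → 16.18 wt%.
Difference = 1.67 − 16.18 = -14.51 percentage points.

-14.51 percentage points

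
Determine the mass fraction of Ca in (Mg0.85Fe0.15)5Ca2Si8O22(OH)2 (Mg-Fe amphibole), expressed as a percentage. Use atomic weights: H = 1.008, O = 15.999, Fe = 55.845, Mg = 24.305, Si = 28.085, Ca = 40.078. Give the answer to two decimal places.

Formula mass = 4.25*24.305 + 0.75*55.845 + 2*40.078 + 8*28.085 + 24*15.999 + 2*1.008 = 836.008 g/mol, of which 80.156 g is Ca.
So Ca makes up 80.156/836.008 = 0.0959 of the mass, i.e. 9.59%.

9.59 weight percent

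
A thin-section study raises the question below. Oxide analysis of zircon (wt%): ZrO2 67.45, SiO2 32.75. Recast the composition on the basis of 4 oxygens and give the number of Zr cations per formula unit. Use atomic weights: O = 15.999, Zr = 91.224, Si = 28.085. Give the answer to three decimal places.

67.45 wt% ZrO2 ÷ 123.222 g/mol = 0.54739 mol, giving 0.54739 Zr and 1.09478 O.
32.75 wt% SiO2 ÷ 60.083 g/mol = 0.54508 mol, giving 0.54508 Si and 1.09016 O.
Oxygen sums to 2.18494; scaling by 4/2.18494 = 1.83071 puts the formula on 4 O.
Zr: 0.54739 × 1.83071 = 1.002 atoms per formula unit.

1.002 Zr apfu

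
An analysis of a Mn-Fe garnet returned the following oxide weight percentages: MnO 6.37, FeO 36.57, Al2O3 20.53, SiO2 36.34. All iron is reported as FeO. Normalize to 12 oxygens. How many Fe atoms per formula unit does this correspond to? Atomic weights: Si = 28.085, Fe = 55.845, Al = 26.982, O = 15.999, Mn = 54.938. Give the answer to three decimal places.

MnO (M=70.937): mol = 0.08980; Mn = 0.08980, O = 0.08980.
FeO (M=71.844): mol = 0.50902; Fe = 0.50902, O = 0.50902.
Al2O3 (M=101.961): mol = 0.20135; Al = 0.40270, O = 0.60405.
SiO2 (M=60.083): mol = 0.60483; Si = 0.60483, O = 1.20966.
ΣO = 2.41253; factor = 12/ΣO = 4.97403.
Fe apfu = 0.50902 × 4.97403 = 2.532.

2.532 Fe apfu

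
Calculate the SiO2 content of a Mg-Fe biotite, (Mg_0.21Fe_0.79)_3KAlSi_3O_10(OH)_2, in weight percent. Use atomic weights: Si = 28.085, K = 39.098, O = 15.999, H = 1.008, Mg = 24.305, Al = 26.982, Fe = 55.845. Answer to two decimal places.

M((Mg_0.21Fe_0.79)_3KAlSi_3O_10(OH)_2) = 492.004 g/mol; M(SiO2) = 60.083 g/mol.
Moles SiO2 per formula unit = 3 Si ÷ 1 = 3.0000.
SiO2 fraction = (3.0000 × 60.083) / 492.004 = 180.249/492.004 = 0.3664.

36.64 wt%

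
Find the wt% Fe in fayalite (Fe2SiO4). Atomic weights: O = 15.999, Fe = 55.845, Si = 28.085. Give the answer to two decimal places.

M(Fe2SiO4) = 203.771 g/mol.
Fe contributes 2 × 55.845 = 111.690 g per mole.
111.690/203.771 = 0.5481 → 54.81%.

54.81 mass %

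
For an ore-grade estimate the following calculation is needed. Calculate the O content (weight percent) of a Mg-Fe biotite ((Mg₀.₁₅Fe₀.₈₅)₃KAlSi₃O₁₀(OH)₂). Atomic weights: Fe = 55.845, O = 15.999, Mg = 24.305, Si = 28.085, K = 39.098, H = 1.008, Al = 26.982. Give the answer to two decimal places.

Molar mass of (Mg₀.₁₅Fe₀.₈₅)₃KAlSi₃O₁₀(OH)₂: 0.45×24.305 + 2.55×55.845 + 1×39.098 + 1×26.982 + 3×28.085 + 12×15.999 + 2×1.008 = 497.681 g/mol.
Mass of O per formula unit: 12 × 15.999 = 191.988 g.
Weight fraction O = 191.988 / 497.681 = 0.3858.

38.58 weight percent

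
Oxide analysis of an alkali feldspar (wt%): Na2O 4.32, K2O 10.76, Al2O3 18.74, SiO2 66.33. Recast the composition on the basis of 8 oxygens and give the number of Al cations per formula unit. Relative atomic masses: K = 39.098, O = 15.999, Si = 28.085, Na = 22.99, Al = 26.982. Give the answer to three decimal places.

4.32 wt% Na2O ÷ 61.979 g/mol = 0.06970 mol, giving 0.13940 Na and 0.06970 O.
10.76 wt% K2O ÷ 94.195 g/mol = 0.11423 mol, giving 0.22846 K and 0.11423 O.
18.74 wt% Al2O3 ÷ 101.961 g/mol = 0.18380 mol, giving 0.36760 Al and 0.55140 O.
66.33 wt% SiO2 ÷ 60.083 g/mol = 1.10397 mol, giving 1.10397 Si and 2.20794 O.
Oxygen sums to 2.94327; scaling by 8/2.94327 = 2.71807 puts the formula on 8 O.
Al: 0.36760 × 2.71807 = 0.999 atoms per formula unit.

0.999 Al apfu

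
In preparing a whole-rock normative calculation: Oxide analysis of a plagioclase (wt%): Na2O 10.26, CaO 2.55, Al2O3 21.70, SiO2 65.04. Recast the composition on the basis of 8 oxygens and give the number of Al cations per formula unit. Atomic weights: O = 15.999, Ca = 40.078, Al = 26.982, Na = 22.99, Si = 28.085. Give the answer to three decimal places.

1.130 Al apfu

10.26 wt% Na2O ÷ 61.979 g/mol = 0.16554 mol, giving 0.33108 Na and 0.16554 O.
2.55 wt% CaO ÷ 56.077 g/mol = 0.04547 mol, giving 0.04547 Ca and 0.04547 O.
21.70 wt% Al2O3 ÷ 101.961 g/mol = 0.21283 mol, giving 0.42566 Al and 0.63849 O.
65.04 wt% SiO2 ÷ 60.083 g/mol = 1.08250 mol, giving 1.08250 Si and 2.16500 O.
Oxygen sums to 3.01450; scaling by 8/3.01450 = 2.65384 puts the formula on 8 O.
Al: 0.42566 × 2.65384 = 1.130 atoms per formula unit.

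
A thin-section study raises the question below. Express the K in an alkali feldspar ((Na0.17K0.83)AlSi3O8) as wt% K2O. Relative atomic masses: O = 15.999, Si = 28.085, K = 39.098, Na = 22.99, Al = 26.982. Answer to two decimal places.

14.18 wt%

M((Na0.17K0.83)AlSi3O8) = 275.589 g/mol; M(K2O) = 94.195 g/mol.
Moles K2O per formula unit = 0.83 K ÷ 2 = 0.4150.
K2O fraction = (0.4150 × 94.195) / 275.589 = 39.091/275.589 = 0.1418.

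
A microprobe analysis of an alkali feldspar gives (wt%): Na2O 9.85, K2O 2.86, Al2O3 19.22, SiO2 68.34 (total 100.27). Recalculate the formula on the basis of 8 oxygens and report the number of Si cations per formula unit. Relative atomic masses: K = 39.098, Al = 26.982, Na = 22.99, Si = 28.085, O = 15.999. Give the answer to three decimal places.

9.85 wt% Na2O ÷ 61.979 g/mol = 0.15892 mol, giving 0.31784 Na and 0.15892 O.
2.86 wt% K2O ÷ 94.195 g/mol = 0.03036 mol, giving 0.06072 K and 0.03036 O.
19.22 wt% Al2O3 ÷ 101.961 g/mol = 0.18850 mol, giving 0.37700 Al and 0.56550 O.
68.34 wt% SiO2 ÷ 60.083 g/mol = 1.13743 mol, giving 1.13743 Si and 2.27486 O.
Oxygen sums to 3.02964; scaling by 8/3.02964 = 2.64058 puts the formula on 8 O.
Si: 1.13743 × 2.64058 = 3.003 atoms per formula unit.

3.003 Si apfu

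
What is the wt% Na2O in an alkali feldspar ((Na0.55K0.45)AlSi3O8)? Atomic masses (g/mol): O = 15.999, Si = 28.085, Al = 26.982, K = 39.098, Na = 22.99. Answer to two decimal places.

6.33 wt%

Molar mass of (Na0.55K0.45)AlSi3O8 = 0.55×22.99 + 0.45×39.098 + 1×26.982 + 3×28.085 + 8×15.999 = 269.468 g/mol.
Each formula unit contains 0.55 Na, equivalent to 0.55/2 = 0.2750 mol Na2O.
M(Na2O) = 2×22.99 + 1×15.999 = 61.979 g/mol.
Mass of Na2O per formula unit = 0.2750 × 61.979 = 17.044 g.
Na2O wt% = 17.044 / 269.468 × 100 = 6.33%.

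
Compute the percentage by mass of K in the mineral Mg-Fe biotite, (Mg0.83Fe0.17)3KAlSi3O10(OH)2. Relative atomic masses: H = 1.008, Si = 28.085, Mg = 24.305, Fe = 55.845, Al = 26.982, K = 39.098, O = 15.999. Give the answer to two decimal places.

M((Mg0.83Fe0.17)3KAlSi3O10(OH)2) = 433.339 g/mol.
K contributes 1 × 39.098 = 39.098 g per mole.
39.098/433.339 = 0.0902 → 9.02%.

9.02 wt%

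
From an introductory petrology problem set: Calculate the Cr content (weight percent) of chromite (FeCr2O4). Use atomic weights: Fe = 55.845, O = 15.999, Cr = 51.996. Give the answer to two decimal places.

M(FeCr2O4) = 223.833 g/mol.
Cr contributes 2 × 51.996 = 103.992 g per mole.
103.992/223.833 = 0.4646 → 46.46%.

46.46 weight percent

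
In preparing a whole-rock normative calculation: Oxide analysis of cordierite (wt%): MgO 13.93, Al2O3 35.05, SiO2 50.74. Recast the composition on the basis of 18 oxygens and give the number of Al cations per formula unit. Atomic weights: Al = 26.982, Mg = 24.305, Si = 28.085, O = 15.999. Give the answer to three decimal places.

4.036 Al apfu

MgO: 13.93/40.304 = 0.34562 mol → 0.34562 mol Mg, 0.34562 mol O.
Al2O3: 35.05/101.961 = 0.34376 mol → 0.68752 mol Al, 1.03128 mol O.
SiO2: 50.74/60.083 = 0.84450 mol → 0.84450 mol Si, 1.68900 mol O.
Total oxygen = 3.06590 mol. Normalization factor = 18/3.06590 = 5.87103.
Al per 18 O = 0.68752 × 5.87103 = 4.036.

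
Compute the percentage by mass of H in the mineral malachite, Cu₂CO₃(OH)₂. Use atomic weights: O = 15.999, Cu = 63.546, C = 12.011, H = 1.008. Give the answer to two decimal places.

Molar mass of Cu₂CO₃(OH)₂: 2*63.546 + 1*12.011 + 5*15.999 + 2*1.008 = 221.114 g/mol.
Mass of H per formula unit: 2 × 1.008 = 2.016 g.
Weight fraction H = 2.016 / 221.114 = 0.0091.

0.91 mass %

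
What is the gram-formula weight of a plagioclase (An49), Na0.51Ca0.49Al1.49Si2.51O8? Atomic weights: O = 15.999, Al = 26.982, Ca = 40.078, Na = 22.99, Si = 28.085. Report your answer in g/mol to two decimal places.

M = 0.51(22.99) + 0.49(40.078) + 1.49(26.982) + 2.51(28.085) + 8(15.999)

270.05 g/mol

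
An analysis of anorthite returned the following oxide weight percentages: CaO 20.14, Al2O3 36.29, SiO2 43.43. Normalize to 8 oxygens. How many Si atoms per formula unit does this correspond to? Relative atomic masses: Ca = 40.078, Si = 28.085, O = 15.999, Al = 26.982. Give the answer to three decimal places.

20.14 wt% CaO ÷ 56.077 g/mol = 0.35915 mol, giving 0.35915 Ca and 0.35915 O.
36.29 wt% Al2O3 ÷ 101.961 g/mol = 0.35592 mol, giving 0.71184 Al and 1.06776 O.
43.43 wt% SiO2 ÷ 60.083 g/mol = 0.72283 mol, giving 0.72283 Si and 1.44566 O.
Oxygen sums to 2.87257; scaling by 8/2.87257 = 2.78496 puts the formula on 8 O.
Si: 0.72283 × 2.78496 = 2.013 atoms per formula unit.

2.013 Si apfu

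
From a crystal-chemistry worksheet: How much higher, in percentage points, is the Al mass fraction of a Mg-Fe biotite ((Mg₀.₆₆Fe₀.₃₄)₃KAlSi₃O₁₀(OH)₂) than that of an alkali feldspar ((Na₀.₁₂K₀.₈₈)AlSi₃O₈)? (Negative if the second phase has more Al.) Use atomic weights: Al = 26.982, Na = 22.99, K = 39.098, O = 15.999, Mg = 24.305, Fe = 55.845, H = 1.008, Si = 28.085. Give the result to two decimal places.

M((Mg₀.₆₆Fe₀.₃₄)₃KAlSi₃O₁₀(OH)₂) = 449.425 g/mol, so wt% Al = 26.982/449.425 × 100 = 6.00%.
M((Na₀.₁₂K₀.₈₈)AlSi₃O₈) = 276.394 g/mol, so wt% Al = 26.982/276.394 × 100 = 9.76%.
6.00 − 9.76 = -3.76 pp.

-3.76 percentage points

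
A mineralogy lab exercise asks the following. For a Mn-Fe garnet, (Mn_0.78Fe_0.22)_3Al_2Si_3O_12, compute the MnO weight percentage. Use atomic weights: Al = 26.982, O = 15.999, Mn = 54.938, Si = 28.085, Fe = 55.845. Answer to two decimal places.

M((Mn_0.78Fe_0.22)_3Al_2Si_3O_12) = 495.620 g/mol; M(MnO) = 70.937 g/mol.
Moles MnO per formula unit = 2.34 Mn ÷ 1 = 2.3400.
MnO fraction = (2.3400 × 70.937) / 495.620 = 165.993/495.620 = 0.3349.

33.49 wt%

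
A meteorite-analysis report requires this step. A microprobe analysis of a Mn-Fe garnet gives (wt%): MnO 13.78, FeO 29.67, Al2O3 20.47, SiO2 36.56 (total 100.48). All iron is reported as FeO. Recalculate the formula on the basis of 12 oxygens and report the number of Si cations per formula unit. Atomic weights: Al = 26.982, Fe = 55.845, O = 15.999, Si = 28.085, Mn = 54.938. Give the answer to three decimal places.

MnO: 13.78/70.937 = 0.19426 mol → 0.19426 mol Mn, 0.19426 mol O.
FeO: 29.67/71.844 = 0.41298 mol → 0.41298 mol Fe, 0.41298 mol O.
Al2O3: 20.47/101.961 = 0.20076 mol → 0.40152 mol Al, 0.60228 mol O.
SiO2: 36.56/60.083 = 0.60849 mol → 0.60849 mol Si, 1.21698 mol O.
Total oxygen = 2.42650 mol. Normalization factor = 12/2.42650 = 4.94539.
Si per 12 O = 0.60849 × 4.94539 = 3.009.

3.009 Si apfu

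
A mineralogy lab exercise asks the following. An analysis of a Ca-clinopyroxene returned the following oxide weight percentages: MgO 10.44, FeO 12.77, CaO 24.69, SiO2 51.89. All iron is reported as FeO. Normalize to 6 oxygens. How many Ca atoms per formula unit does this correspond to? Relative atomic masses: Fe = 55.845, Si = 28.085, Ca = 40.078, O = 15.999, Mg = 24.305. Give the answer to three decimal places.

1.014 Ca apfu

10.44 wt% MgO ÷ 40.304 g/mol = 0.25903 mol, giving 0.25903 Mg and 0.25903 O.
12.77 wt% FeO ÷ 71.844 g/mol = 0.17775 mol, giving 0.17775 Fe and 0.17775 O.
24.69 wt% CaO ÷ 56.077 g/mol = 0.44029 mol, giving 0.44029 Ca and 0.44029 O.
51.89 wt% SiO2 ÷ 60.083 g/mol = 0.86364 mol, giving 0.86364 Si and 1.72728 O.
Oxygen sums to 2.60435; scaling by 6/2.60435 = 2.30384 puts the formula on 6 O.
Ca: 0.44029 × 2.30384 = 1.014 atoms per formula unit.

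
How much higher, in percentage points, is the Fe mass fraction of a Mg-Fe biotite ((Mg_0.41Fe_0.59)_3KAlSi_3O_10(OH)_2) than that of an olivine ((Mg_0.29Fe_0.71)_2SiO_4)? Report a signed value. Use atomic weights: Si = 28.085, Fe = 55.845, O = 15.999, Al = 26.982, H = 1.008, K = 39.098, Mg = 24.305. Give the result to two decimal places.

Fe in (Mg_0.41Fe_0.59)_3KAlSi_3O_10(OH)_2: molar mass 473.080 g/mol; 1.77×55.845 = 98.846 g → 20.89 wt%.
Fe in (Mg_0.29Fe_0.71)_2SiO_4: molar mass 185.478 g/mol; 1.42×55.845 = 79.300 g → 42.75 wt%.
Difference = 20.89 − 42.75 = -21.86 percentage points.

-21.86 percentage points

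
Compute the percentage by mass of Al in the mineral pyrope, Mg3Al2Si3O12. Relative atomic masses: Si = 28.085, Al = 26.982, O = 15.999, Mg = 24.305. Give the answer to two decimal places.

13.39 mass %

Formula mass = 3·24.305 + 2·26.982 + 3·28.085 + 12·15.999 = 403.122 g/mol, of which 53.964 g is Al.
So Al makes up 53.964/403.122 = 0.1339 of the mass, i.e. 13.39%.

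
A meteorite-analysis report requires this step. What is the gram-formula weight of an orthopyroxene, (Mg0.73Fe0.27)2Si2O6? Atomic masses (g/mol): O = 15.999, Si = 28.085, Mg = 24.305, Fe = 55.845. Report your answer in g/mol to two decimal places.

Mg: 1.46 × 24.305 = 35.4853
Fe: 0.54 × 55.845 = 30.1563
Si: 2 × 28.085 = 56.1700
O: 6 × 15.999 = 95.9940
Summing the contributions gives the formula mass.

217.81 g/mol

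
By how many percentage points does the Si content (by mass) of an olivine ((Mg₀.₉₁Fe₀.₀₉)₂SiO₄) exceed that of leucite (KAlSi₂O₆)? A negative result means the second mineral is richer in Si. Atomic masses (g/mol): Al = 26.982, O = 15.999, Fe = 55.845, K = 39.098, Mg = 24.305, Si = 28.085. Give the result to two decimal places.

-6.55 percentage points

M((Mg₀.₉₁Fe₀.₀₉)₂SiO₄) = 146.368 g/mol, so wt% Si = 28.085/146.368 × 100 = 19.19%.
M(KAlSi₂O₆) = 218.244 g/mol, so wt% Si = 56.170/218.244 × 100 = 25.74%.
19.19 − 25.74 = -6.55 pp.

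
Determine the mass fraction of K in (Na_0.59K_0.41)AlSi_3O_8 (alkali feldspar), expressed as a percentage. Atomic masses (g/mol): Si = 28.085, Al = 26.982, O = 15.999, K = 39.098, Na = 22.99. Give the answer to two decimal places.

Molar mass of (Na_0.59K_0.41)AlSi_3O_8: 0.59×22.99 + 0.41×39.098 + 1×26.982 + 3×28.085 + 8×15.999 = 268.823 g/mol.
Mass of K per formula unit: 0.41 × 39.098 = 16.030 g.
Weight fraction K = 16.030 / 268.823 = 0.0596.

5.96 mass %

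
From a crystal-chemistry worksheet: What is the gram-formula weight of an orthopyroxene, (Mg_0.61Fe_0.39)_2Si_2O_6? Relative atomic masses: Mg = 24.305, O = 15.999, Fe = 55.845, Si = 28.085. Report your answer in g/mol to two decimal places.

225.38 g/mol

Mg: 1.22 × 24.305 = 29.6521
Fe: 0.78 × 55.845 = 43.5591
Si: 2 × 28.085 = 56.1700
O: 6 × 15.999 = 95.9940
Summing the contributions gives the formula mass.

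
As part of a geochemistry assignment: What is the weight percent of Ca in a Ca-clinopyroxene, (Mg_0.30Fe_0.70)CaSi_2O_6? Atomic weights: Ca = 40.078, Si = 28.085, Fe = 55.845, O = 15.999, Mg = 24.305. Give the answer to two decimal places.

M((Mg_0.30Fe_0.70)CaSi_2O_6) = 238.625 g/mol.
Ca contributes 1 × 40.078 = 40.078 g per mole.
40.078/238.625 = 0.1680 → 16.80%.

16.80 wt%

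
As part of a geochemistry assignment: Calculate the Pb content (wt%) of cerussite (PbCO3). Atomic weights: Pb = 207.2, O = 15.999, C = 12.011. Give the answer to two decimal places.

77.54 wt%

M(PbCO3) = 267.208 g/mol.
Pb contributes 1 × 207.2 = 207.200 g per mole.
207.200/267.208 = 0.7754 → 77.54%.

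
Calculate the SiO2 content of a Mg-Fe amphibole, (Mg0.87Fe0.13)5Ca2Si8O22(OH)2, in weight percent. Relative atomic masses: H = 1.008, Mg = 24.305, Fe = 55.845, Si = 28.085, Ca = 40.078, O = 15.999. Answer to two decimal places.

57.71 wt%

Molar mass of (Mg0.87Fe0.13)5Ca2Si8O22(OH)2 = 4.35*24.305 + 0.65*55.845 + 2*40.078 + 8*28.085 + 24*15.999 + 2*1.008 = 832.854 g/mol.
Each formula unit contains 8 Si, equivalent to 8/1 = 8.0000 mol SiO2.
M(SiO2) = 1×28.085 + 2×15.999 = 60.083 g/mol.
Mass of SiO2 per formula unit = 8.0000 × 60.083 = 480.664 g.
SiO2 wt% = 480.664 / 832.854 × 100 = 57.71%.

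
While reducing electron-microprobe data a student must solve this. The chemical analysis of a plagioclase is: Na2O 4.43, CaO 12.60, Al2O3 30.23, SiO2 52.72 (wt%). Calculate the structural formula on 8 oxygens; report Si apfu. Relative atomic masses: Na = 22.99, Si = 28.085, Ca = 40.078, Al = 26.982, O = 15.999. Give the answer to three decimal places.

2.387 Si apfu

4.43 wt% Na2O ÷ 61.979 g/mol = 0.07148 mol, giving 0.14296 Na and 0.07148 O.
12.60 wt% CaO ÷ 56.077 g/mol = 0.22469 mol, giving 0.22469 Ca and 0.22469 O.
30.23 wt% Al2O3 ÷ 101.961 g/mol = 0.29649 mol, giving 0.59298 Al and 0.88947 O.
52.72 wt% SiO2 ÷ 60.083 g/mol = 0.87745 mol, giving 0.87745 Si and 1.75490 O.
Oxygen sums to 2.94054; scaling by 8/2.94054 = 2.72059 puts the formula on 8 O.
Si: 0.87745 × 2.72059 = 2.387 atoms per formula unit.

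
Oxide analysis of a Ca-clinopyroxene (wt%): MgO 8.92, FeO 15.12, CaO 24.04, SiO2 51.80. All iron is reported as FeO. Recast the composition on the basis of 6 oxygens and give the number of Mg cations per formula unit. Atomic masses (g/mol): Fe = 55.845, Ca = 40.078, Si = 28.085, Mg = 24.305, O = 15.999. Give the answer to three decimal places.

MgO: 8.92/40.304 = 0.22132 mol → 0.22132 mol Mg, 0.22132 mol O.
FeO: 15.12/71.844 = 0.21046 mol → 0.21046 mol Fe, 0.21046 mol O.
CaO: 24.04/56.077 = 0.42870 mol → 0.42870 mol Ca, 0.42870 mol O.
SiO2: 51.80/60.083 = 0.86214 mol → 0.86214 mol Si, 1.72428 mol O.
Total oxygen = 2.58476 mol. Normalization factor = 6/2.58476 = 2.32130.
Mg per 6 O = 0.22132 × 2.32130 = 0.514.

0.514 Mg apfu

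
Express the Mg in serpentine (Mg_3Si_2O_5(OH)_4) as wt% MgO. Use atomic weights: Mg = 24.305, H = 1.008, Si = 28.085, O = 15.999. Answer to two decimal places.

43.63 wt%

Formula mass = 277.108 g/mol.
3 Mg → 3.0000 mol MgO per formula unit; M(MgO) = 40.304, so MgO mass = 120.912 g.
120.912/277.108 × 100 = 43.63 wt%.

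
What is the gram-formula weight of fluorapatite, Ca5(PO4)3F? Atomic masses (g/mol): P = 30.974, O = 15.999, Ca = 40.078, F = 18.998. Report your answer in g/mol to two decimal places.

Ca: 5 × 40.078 = 200.3900
P: 3 × 30.974 = 92.9220
O: 12 × 15.999 = 191.9880
F: 1 × 18.998 = 18.9980
Summing the contributions gives the formula mass.

504.30 g/mol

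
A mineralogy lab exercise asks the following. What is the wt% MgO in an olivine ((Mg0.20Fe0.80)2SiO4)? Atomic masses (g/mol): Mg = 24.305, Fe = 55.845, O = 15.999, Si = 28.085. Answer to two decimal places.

M((Mg0.20Fe0.80)2SiO4) = 191.155 g/mol; M(MgO) = 40.304 g/mol.
Moles MgO per formula unit = 0.40 Mg ÷ 1 = 0.4000.
MgO fraction = (0.4000 × 40.304) / 191.155 = 16.122/191.155 = 0.0843.

8.43 wt%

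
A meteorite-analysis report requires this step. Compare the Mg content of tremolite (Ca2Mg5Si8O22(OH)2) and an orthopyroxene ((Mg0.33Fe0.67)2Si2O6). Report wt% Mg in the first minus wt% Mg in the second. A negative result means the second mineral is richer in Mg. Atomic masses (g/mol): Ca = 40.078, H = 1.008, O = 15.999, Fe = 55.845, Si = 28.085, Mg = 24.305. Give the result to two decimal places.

Mg in Ca2Mg5Si8O22(OH)2: molar mass 812.353 g/mol; 5×24.305 = 121.525 g → 14.96 wt%.
Mg in (Mg0.33Fe0.67)2Si2O6: molar mass 243.038 g/mol; 0.66×24.305 = 16.041 g → 6.60 wt%.
Difference = 14.96 − 6.60 = 8.36 percentage points.

8.36 percentage points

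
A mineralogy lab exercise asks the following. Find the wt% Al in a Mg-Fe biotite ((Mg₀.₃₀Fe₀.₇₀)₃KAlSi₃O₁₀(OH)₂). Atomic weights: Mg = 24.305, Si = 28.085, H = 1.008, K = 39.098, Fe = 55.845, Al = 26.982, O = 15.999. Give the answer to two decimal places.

Molar mass of (Mg₀.₃₀Fe₀.₇₀)₃KAlSi₃O₁₀(OH)₂: 0.90×24.305 + 2.10×55.845 + 1×39.098 + 1×26.982 + 3×28.085 + 12×15.999 + 2×1.008 = 483.488 g/mol.
Mass of Al per formula unit: 1 × 26.982 = 26.982 g.
Weight fraction Al = 26.982 / 483.488 = 0.0558.

5.58 wt%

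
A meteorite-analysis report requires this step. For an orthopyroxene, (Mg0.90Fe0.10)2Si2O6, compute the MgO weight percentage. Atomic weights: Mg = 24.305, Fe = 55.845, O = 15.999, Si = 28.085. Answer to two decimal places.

35.03 wt%

Formula mass = 207.082 g/mol.
1.80 Mg → 1.8000 mol MgO per formula unit; M(MgO) = 40.304, so MgO mass = 72.547 g.
72.547/207.082 × 100 = 35.03 wt%.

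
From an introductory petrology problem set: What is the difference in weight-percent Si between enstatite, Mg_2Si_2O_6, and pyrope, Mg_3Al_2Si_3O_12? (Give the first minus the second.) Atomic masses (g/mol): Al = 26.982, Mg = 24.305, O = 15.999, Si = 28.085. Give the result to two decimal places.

7.08 percentage points

M(Mg_2Si_2O_6) = 200.774 g/mol, so wt% Si = 56.170/200.774 × 100 = 27.98%.
M(Mg_3Al_2Si_3O_12) = 403.122 g/mol, so wt% Si = 84.255/403.122 × 100 = 20.90%.
27.98 − 20.90 = 7.08 pp.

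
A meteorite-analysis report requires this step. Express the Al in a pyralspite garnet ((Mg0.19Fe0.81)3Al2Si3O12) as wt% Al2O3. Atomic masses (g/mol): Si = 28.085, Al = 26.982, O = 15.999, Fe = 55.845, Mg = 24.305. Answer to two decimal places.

Molar mass of (Mg0.19Fe0.81)3Al2Si3O12 = 0.57*24.305 + 2.43*55.845 + 2*26.982 + 3*28.085 + 12*15.999 = 479.764 g/mol.
Each formula unit contains 2 Al, equivalent to 2/2 = 1.0000 mol Al2O3.
M(Al2O3) = 2×26.982 + 3×15.999 = 101.961 g/mol.
Mass of Al2O3 per formula unit = 1.0000 × 101.961 = 101.961 g.
Al2O3 wt% = 101.961 / 479.764 × 100 = 21.25%.

21.25 wt%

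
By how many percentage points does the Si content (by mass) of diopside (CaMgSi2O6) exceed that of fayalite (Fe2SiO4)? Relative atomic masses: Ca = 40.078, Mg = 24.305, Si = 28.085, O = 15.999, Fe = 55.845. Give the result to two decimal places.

12.16 percentage points

Si in CaMgSi2O6: molar mass 216.547 g/mol; 2×28.085 = 56.170 g → 25.94 wt%.
Si in Fe2SiO4: molar mass 203.771 g/mol; 1×28.085 = 28.085 g → 13.78 wt%.
Difference = 25.94 − 13.78 = 12.16 percentage points.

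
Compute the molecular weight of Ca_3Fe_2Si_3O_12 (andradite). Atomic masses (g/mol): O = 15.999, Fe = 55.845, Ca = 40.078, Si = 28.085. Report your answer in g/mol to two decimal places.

Ca: 3 × 40.078 = 120.2340
Fe: 2 × 55.845 = 111.6900
Si: 3 × 28.085 = 84.2550
O: 12 × 15.999 = 191.9880
Summing the contributions gives the formula mass.

508.17 g/mol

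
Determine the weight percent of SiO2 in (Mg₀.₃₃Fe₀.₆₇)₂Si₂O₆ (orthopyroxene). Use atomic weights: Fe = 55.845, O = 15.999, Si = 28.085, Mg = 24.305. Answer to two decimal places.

49.44 wt%

M((Mg₀.₃₃Fe₀.₆₇)₂Si₂O₆) = 243.038 g/mol; M(SiO2) = 60.083 g/mol.
Moles SiO2 per formula unit = 2 Si ÷ 1 = 2.0000.
SiO2 fraction = (2.0000 × 60.083) / 243.038 = 120.166/243.038 = 0.4944.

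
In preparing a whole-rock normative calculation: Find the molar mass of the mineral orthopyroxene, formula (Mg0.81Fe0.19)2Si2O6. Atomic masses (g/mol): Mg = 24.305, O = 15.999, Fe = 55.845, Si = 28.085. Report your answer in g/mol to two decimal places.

212.76 g/mol

The formula mass is the sum 1.62(24.305) + 0.38(55.845) + 2(28.085) + 6(15.999).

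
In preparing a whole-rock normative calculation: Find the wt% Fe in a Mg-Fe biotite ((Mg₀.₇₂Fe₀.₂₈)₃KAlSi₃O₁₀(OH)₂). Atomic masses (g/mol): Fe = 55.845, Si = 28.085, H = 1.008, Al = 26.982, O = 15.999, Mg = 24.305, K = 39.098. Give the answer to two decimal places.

Molar mass of (Mg₀.₇₂Fe₀.₂₈)₃KAlSi₃O₁₀(OH)₂: 2.16*24.305 + 0.84*55.845 + 1*39.098 + 1*26.982 + 3*28.085 + 12*15.999 + 2*1.008 = 443.748 g/mol.
Mass of Fe per formula unit: 0.84 × 55.845 = 46.910 g.
Weight fraction Fe = 46.910 / 443.748 = 0.1057.

10.57 weight percent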